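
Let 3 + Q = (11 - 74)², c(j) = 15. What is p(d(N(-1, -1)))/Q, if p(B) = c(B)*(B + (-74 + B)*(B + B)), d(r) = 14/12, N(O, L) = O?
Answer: -7595/11898 ≈ -0.63834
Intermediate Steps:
d(r) = 7/6 (d(r) = 14*(1/12) = 7/6)
Q = 3966 (Q = -3 + (11 - 74)² = -3 + (-63)² = -3 + 3969 = 3966)
p(B) = 15*B + 30*B*(-74 + B) (p(B) = 15*(B + (-74 + B)*(B + B)) = 15*(B + (-74 + B)*(2*B)) = 15*(B + 2*B*(-74 + B)) = 15*B + 30*B*(-74 + B))
p(d(N(-1, -1)))/Q = (15*(7/6)*(-147 + 2*(7/6)))/3966 = (15*(7/6)*(-147 + 7/3))*(1/3966) = (15*(7/6)*(-434/3))*(1/3966) = -7595/3*1/3966 = -7595/11898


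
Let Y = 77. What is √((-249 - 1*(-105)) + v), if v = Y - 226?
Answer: I*√293 ≈ 17.117*I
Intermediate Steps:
v = -149 (v = 77 - 226 = -149)
√((-249 - 1*(-105)) + v) = √((-249 - 1*(-105)) - 149) = √((-249 + 105) - 149) = √(-144 - 149) = √(-293) = I*√293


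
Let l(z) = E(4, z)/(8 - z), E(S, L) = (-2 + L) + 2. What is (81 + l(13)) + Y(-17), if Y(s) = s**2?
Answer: 1837/5 ≈ 367.40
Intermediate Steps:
E(S, L) = L
l(z) = z/(8 - z)
(81 + l(13)) + Y(-17) = (81 - 1*13/(-8 + 13)) + (-17)**2 = (81 - 1*13/5) + 289 = (81 - 1*13*1/5) + 289 = (81 - 13/5) + 289 = 392/5 + 289 = 1837/5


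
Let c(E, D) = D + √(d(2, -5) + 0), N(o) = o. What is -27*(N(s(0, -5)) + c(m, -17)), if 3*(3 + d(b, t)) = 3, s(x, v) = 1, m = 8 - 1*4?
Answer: 432 - 27*I*√2 ≈ 432.0 - 38.184*I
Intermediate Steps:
m = 4 (m = 8 - 4 = 4)
d(b, t) = -2 (d(b, t) = -3 + (⅓)*3 = -3 + 1 = -2)
c(E, D) = D + I*√2 (c(E, D) = D + √(-2 + 0) = D + √(-2) = D + I*√2)
-27*(N(s(0, -5)) + c(m, -17)) = -27*(1 + (-17 + I*√2)) = -27*(-16 + I*√2) = 432 - 27*I*√2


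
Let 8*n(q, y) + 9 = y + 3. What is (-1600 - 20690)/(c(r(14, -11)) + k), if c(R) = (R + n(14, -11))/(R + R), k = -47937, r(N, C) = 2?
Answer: 142656/306797 ≈ 0.46498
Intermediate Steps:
n(q, y) = -¾ + y/8 (n(q, y) = -9/8 + (y + 3)/8 = -9/8 + (3 + y)/8 = -9/8 + (3/8 + y/8) = -¾ + y/8)
c(R) = (-17/8 + R)/(2*R) (c(R) = (R + (-¾ + (⅛)*(-11)))/(R + R) = (R + (-¾ - 11/8))/((2*R)) = (R - 17/8)*(1/(2*R)) = (-17/8 + R)*(1/(2*R)) = (-17/8 + R)/(2*R))
(-1600 - 20690)/(c(r(14, -11)) + k) = (-1600 - 20690)/((1/16)*(-17 + 8*2)/2 - 47937) = -22290/((1/16)*(½)*(-17 + 16) - 47937) = -22290/((1/16)*(½)*(-1) - 47937) = -22290/(-1/32 - 47937) = -22290/(-1533985/32) = -22290*(-32/1533985) = 142656/306797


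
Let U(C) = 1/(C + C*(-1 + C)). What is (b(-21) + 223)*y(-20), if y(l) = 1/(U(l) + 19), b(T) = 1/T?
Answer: 1872800/159621 ≈ 11.733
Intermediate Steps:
b(T) = 1/T
y(l) = 1/(19 + l⁻²) (y(l) = 1/(l⁻² + 19) = 1/(19 + l⁻²))
(b(-21) + 223)*y(-20) = (1/(-21) + 223)*((-20)²/(1 + 19*(-20)²)) = (-1/21 + 223)*(400/(1 + 19*400)) = 4682*(400/(1 + 7600))/21 = 4682*(400/7601)/21 = 4682*(400*(1/7601))/21 = (4682/21)*(400/7601) = 1872800/159621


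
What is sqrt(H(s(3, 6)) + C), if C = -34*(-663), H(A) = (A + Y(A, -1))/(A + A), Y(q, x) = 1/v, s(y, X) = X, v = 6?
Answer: sqrt(3246122)/12 ≈ 150.14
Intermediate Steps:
Y(q, x) = 1/6
H(A) = (1/6 + A)/(2*A) (H(A) = (A + 1/6)/(A + A) = (1/6 + A)/((2*A)) = (1/6 + A)*(1/(2*A)) = (1/6 + A)/(2*A))
C = 22542
sqrt(H(s(3, 6)) + C) = sqrt((1/12)*(1 + 6*6)/6 + 22542) = sqrt((1/12)*(1/6)*(1 + 36) + 22542) = sqrt((1/12)*(1/6)*37 + 22542) = sqrt(37/72 + 22542) = sqrt(1623061/72) = sqrt(3246122)/12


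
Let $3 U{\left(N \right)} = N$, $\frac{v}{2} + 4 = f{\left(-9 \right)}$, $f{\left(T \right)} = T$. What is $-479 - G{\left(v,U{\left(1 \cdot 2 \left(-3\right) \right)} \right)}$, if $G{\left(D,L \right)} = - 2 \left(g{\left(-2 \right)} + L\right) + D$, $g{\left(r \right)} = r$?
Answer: $-461$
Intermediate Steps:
$v = -26$ ($v = -8 + 2 \left(-9\right) = -8 - 18 = -26$)
$U{\left(N \right)} = \frac{N}{3}$
$G{\left(D,L \right)} = 4 + D - 2 L$ ($G{\left(D,L \right)} = - 2 \left(-2 + L\right) + D = \left(4 - 2 L\right) + D = 4 + D - 2 L$)
$-479 - G{\left(v,U{\left(1 \cdot 2 \left(-3\right) \right)} \right)} = -479 - \left(4 - 26 - 2 \frac{1 \cdot 2 \left(-3\right)}{3}\right) = -479 - \left(4 - 26 - 2 \frac{2 \left(-3\right)}{3}\right) = -479 - \left(4 - 26 - 2 \cdot \frac{1}{3} \left(-6\right)\right) = -479 - \left(4 - 26 - -4\right) = -479 - \left(4 - 26 + 4\right) = -479 - -18 = -479 + 18 = -461$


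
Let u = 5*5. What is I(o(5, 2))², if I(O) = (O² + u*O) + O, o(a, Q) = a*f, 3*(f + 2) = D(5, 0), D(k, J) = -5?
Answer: 1600225/81 ≈ 19756.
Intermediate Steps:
f = -11/3 (f = -2 + (⅓)*(-5) = -2 - 5/3 = -11/3 ≈ -3.6667)
u = 25
o(a, Q) = -11*a/3 (o(a, Q) = a*(-11/3) = -11*a/3)
I(O) = O² + 26*O (I(O) = (O² + 25*O) + O = O² + 26*O)
I(o(5, 2))² = ((-11/3*5)*(26 - 11/3*5))² = (-55*(26 - 55/3)/3)² = (-55/3*23/3)² = (-1265/9)² = 1600225/81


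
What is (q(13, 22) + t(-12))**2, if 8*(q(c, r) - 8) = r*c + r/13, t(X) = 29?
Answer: 3598609/676 ≈ 5323.4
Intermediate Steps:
q(c, r) = 8 + r/104 + c*r/8 (q(c, r) = 8 + (r*c + r/13)/8 = 8 + (c*r + r/13)/8 = 8 + (r/13 + c*r)/8 = 8 + (r/104 + c*r/8) = 8 + r/104 + c*r/8)
(q(13, 22) + t(-12))**2 = ((8 + (1/104)*22 + (1/8)*13*22) + 29)**2 = ((8 + 11/52 + 143/4) + 29)**2 = (1143/26 + 29)**2 = (1897/26)**2 = 3598609/676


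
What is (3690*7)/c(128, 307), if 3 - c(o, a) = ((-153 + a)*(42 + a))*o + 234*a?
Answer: -25830/6951323 ≈ -0.0037158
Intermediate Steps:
c(o, a) = 3 - 234*a - o*(-153 + a)*(42 + a) (c(o, a) = 3 - (((-153 + a)*(42 + a))*o + 234*a) = 3 - (o*(-153 + a)*(42 + a) + 234*a) = 3 - (234*a + o*(-153 + a)*(42 + a)) = 3 + (-234*a - o*(-153 + a)*(42 + a)) = 3 - 234*a - o*(-153 + a)*(42 + a))
(3690*7)/c(128, 307) = (3690*7)/(3 - 234*307 + 6426*128 - 1*128*307² + 111*307*128) = 25830/(3 - 71838 + 822528 - 1*128*94249 + 4361856) = 25830/(3 - 71838 + 822528 - 12063872 + 4361856) = 25830/(-6951323) = 25830*(-1/6951323) = -25830/6951323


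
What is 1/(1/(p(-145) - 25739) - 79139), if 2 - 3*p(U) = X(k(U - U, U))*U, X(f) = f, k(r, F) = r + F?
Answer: -98240/7774615363 ≈ -1.2636e-5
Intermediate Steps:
k(r, F) = F + r
p(U) = ⅔ - U²/3 (p(U) = ⅔ - (U + (U - U))*U/3 = ⅔ - (U + 0)*U/3 = ⅔ - U*U/3 = ⅔ - U²/3)
1/(1/(p(-145) - 25739) - 79139) = 1/(1/((⅔ - ⅓*(-145)²) - 25739) - 79139) = 1/(1/((⅔ - ⅓*21025) - 25739) - 79139) = 1/(1/((⅔ - 21025/3) - 25739) - 79139) = 1/(1/(-21023/3 - 25739) - 79139) = 1/(1/(-98240/3) - 79139) = 1/(-3/98240 - 79139) = 1/(-7774615363/98240) = -98240/7774615363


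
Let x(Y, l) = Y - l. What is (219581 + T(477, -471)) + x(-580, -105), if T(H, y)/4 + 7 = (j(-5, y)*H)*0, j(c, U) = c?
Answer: 219078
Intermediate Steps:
T(H, y) = -28 (T(H, y) = -28 + 4*(-5*H*0) = -28 + 4*0 = -28 + 0 = -28)
(219581 + T(477, -471)) + x(-580, -105) = (219581 - 28) + (-580 - 1*(-105)) = 219553 + (-580 + 105) = 219553 - 475 = 219078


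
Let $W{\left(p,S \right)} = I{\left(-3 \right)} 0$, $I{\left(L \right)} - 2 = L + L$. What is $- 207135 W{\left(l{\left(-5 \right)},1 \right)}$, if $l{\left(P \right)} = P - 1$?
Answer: $0$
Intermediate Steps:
$I{\left(L \right)} = 2 + 2 L$ ($I{\left(L \right)} = 2 + \left(L + L\right) = 2 + 2 L$)
$l{\left(P \right)} = -1 + P$ ($l{\left(P \right)} = P - 1 = -1 + P$)
$W{\left(p,S \right)} = 0$ ($W{\left(p,S \right)} = \left(2 + 2 \left(-3\right)\right) 0 = \left(2 - 6\right) 0 = \left(-4\right) 0 = 0$)
$- 207135 W{\left(l{\left(-5 \right)},1 \right)} = \left(-207135\right) 0 = 0$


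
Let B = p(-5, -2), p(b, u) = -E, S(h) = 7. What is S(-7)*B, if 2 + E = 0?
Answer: 14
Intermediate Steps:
E = -2 (E = -2 + 0 = -2)
p(b, u) = 2 (p(b, u) = -1*(-2) = 2)
B = 2
S(-7)*B = 7*2 = 14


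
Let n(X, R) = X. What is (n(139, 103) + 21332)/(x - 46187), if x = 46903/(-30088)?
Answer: -215339816/463240453 ≈ -0.46486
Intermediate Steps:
x = -46903/30088 (x = 46903*(-1/30088) = -46903/30088 ≈ -1.5589)
(n(139, 103) + 21332)/(x - 46187) = (139 + 21332)/(-46903/30088 - 46187) = 21471/(-1389721359/30088) = 21471*(-30088/1389721359) = -215339816/463240453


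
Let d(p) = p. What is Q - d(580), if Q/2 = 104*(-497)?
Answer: -103956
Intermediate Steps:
Q = -103376 (Q = 2*(104*(-497)) = 2*(-51688) = -103376)
Q - d(580) = -103376 - 1*580 = -103376 - 580 = -103956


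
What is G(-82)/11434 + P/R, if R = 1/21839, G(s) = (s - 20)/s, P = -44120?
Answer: -451700214363869/468794 ≈ -9.6354e+8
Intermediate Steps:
G(s) = (-20 + s)/s
R = 1/21839 ≈ 4.5790e-5
G(-82)/11434 + P/R = ((-20 - 82)/(-82))/11434 - 44120/1/21839 = -1/82*(-102)*(1/11434) - 44120*21839 = (51/41)*(1/11434) - 963536680 = 51/468794 - 963536680 = -451700214363869/468794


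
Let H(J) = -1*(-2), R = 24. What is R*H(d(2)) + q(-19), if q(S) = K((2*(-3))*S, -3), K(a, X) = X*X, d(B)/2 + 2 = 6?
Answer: 57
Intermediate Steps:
d(B) = 8 (d(B) = -4 + 2*6 = -4 + 12 = 8)
H(J) = 2
K(a, X) = X²
q(S) = 9 (q(S) = (-3)² = 9)
R*H(d(2)) + q(-19) = 24*2 + 9 = 48 + 9 = 57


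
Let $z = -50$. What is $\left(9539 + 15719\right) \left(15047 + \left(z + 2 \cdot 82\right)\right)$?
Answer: $382936538$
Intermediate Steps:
$\left(9539 + 15719\right) \left(15047 + \left(z + 2 \cdot 82\right)\right) = \left(9539 + 15719\right) \left(15047 + \left(-50 + 2 \cdot 82\right)\right) = 25258 \left(15047 + \left(-50 + 164\right)\right) = 25258 \left(15047 + 114\right) = 25258 \cdot 15161 = 382936538$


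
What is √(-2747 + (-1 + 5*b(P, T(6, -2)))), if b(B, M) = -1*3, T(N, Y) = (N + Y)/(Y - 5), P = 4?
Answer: 3*I*√307 ≈ 52.564*I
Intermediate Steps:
T(N, Y) = (N + Y)/(-5 + Y)
b(B, M) = -3
√(-2747 + (-1 + 5*b(P, T(6, -2)))) = √(-2747 + (-1 + 5*(-3))) = √(-2747 + (-1 - 15)) = √(-2747 - 16) = √(-2763) = 3*I*√307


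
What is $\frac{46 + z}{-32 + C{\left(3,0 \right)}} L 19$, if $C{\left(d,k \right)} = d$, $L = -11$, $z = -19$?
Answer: $\frac{5643}{29} \approx 194.59$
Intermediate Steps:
$\frac{46 + z}{-32 + C{\left(3,0 \right)}} L 19 = \frac{46 - 19}{-32 + 3} \left(\left(-11\right) 19\right) = \frac{27}{-29} \left(-209\right) = 27 \left(- \frac{1}{29}\right) \left(-209\right) = \left(- \frac{27}{29}\right) \left(-209\right) = \frac{5643}{29}$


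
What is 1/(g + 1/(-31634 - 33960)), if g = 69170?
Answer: 65594/4537136979 ≈ 1.4457e-5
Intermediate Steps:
1/(g + 1/(-31634 - 33960)) = 1/(69170 + 1/(-31634 - 33960)) = 1/(69170 + 1/(-65594)) = 1/(69170 - 1/65594) = 1/(4537136979/65594) = 65594/4537136979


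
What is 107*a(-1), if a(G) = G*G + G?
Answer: 0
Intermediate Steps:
a(G) = G + G² (a(G) = G² + G = G + G²)
107*a(-1) = 107*(-(1 - 1)) = 107*(-1*0) = 107*0 = 0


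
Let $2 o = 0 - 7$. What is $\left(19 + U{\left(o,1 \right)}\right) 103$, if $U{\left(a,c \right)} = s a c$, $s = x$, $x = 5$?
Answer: $\frac{309}{2} \approx 154.5$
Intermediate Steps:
$s = 5$
$o = - \frac{7}{2}$ ($o = \frac{0 - 7}{2} = \frac{1}{2} \left(-7\right) = - \frac{7}{2} \approx -3.5$)
$U{\left(a,c \right)} = 5 a c$
$\left(19 + U{\left(o,1 \right)}\right) 103 = \left(19 + 5 \left(- \frac{7}{2}\right) 1\right) 103 = \left(19 - \frac{35}{2}\right) 103 = \frac{3}{2} \cdot 103 = \frac{309}{2}$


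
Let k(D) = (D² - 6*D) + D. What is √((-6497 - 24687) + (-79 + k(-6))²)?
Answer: I*√31015 ≈ 176.11*I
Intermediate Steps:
k(D) = D² - 5*D
√((-6497 - 24687) + (-79 + k(-6))²) = √((-6497 - 24687) + (-79 - 6*(-5 - 6))²) = √(-31184 + (-79 - 6*(-11))²) = √(-31184 + (-79 + 66)²) = √(-31184 + (-13)²) = √(-31184 + 169) = √(-31015) = I*√31015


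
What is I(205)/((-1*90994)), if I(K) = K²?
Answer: -42025/90994 ≈ -0.46184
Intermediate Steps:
I(205)/((-1*90994)) = 205²/((-1*90994)) = 42025/(-90994) = 42025*(-1/90994) = -42025/90994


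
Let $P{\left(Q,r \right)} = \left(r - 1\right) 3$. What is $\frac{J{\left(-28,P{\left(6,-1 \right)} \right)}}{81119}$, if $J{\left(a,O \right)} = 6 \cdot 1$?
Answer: $\frac{6}{81119} \approx 7.3965 \cdot 10^{-5}$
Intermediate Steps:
$P{\left(Q,r \right)} = -3 + 3 r$ ($P{\left(Q,r \right)} = \left(-1 + r\right) 3 = -3 + 3 r$)
$J{\left(a,O \right)} = 6$
$\frac{J{\left(-28,P{\left(6,-1 \right)} \right)}}{81119} = \frac{6}{81119}$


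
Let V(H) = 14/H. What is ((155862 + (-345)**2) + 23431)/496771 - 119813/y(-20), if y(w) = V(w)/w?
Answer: -11903922676374/3477397 ≈ -3.4232e+6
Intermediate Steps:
y(w) = 14/w**2 (y(w) = (14/w)/w = 14/w**2)
((155862 + (-345)**2) + 23431)/496771 - 119813/y(-20) = ((155862 + (-345)**2) + 23431)/496771 - 119813/(14/(-20)**2) = ((155862 + 119025) + 23431)*(1/496771) - 119813/(14*(1/400)) = (274887 + 23431)*(1/496771) - 119813/7/200 = 298318*(1/496771) - 119813*200/7 = 298318/496771 - 23962600/7 = -11903922676374/3477397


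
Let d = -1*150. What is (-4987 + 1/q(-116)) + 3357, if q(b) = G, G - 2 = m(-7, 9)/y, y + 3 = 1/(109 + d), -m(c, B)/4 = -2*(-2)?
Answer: -368349/226 ≈ -1629.9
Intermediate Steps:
m(c, B) = -16 (m(c, B) = -(-8)*(-2) = -4*4 = -16)
d = -150
y = -124/41 (y = -3 + 1/(109 - 150) = -3 + 1/(-41) = -3 - 1/41 = -124/41 ≈ -3.0244)
G = 226/31 (G = 2 - 16/(-124/41) = 2 - 16*(-41/124) = 2 + 164/31 = 226/31 ≈ 7.2903)
q(b) = 226/31
(-4987 + 1/q(-116)) + 3357 = (-4987 + 1/(226/31)) + 3357 = (-4987 + 31/226) + 3357 = -1127031/226 + 3357 = -368349/226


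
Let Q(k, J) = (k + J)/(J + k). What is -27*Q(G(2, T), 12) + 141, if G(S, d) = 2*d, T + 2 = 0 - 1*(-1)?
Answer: 114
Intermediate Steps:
T = -1 (T = -2 + (0 - 1*(-1)) = -2 + (0 + 1) = -2 + 1 = -1)
Q(k, J) = 1 (Q(k, J) = (J + k)/(J + k) = 1)
-27*Q(G(2, T), 12) + 141 = -27*1 + 141 = -27 + 141 = 114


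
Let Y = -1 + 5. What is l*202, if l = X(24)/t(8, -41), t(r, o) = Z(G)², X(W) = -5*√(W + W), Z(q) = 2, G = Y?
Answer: -1010*√3 ≈ -1749.4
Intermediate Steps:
Y = 4
G = 4
X(W) = -5*√2*√W
t(r, o) = 4 (t(r, o) = 2² = 4)
l = -5*√3 (l = -5*√2*√24/4 = -5*√2*2*√6*(¼) = -20*√3*(¼) = -5*√3 ≈ -8.6602)
l*202 = -5*√3*202 = -1010*√3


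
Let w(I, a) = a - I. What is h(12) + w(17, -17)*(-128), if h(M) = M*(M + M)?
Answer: 4640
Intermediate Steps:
h(M) = 2*M**2 (h(M) = M*(2*M) = 2*M**2)
h(12) + w(17, -17)*(-128) = 2*12**2 + (-17 - 1*17)*(-128) = 2*144 + (-17 - 17)*(-128) = 288 - 34*(-128) = 288 + 4352 = 4640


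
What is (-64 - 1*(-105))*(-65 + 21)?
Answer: -1804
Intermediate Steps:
(-64 - 1*(-105))*(-65 + 21) = (-64 + 105)*(-44) = 41*(-44) = -1804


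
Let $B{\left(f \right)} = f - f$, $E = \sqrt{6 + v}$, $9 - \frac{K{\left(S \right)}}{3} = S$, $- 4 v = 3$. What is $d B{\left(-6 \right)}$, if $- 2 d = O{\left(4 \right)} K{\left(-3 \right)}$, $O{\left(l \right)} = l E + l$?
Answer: $0$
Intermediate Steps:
$v = - \frac{3}{4}$ ($v = \left(- \frac{1}{4}\right) 3 = - \frac{3}{4} \approx -0.75$)
$K{\left(S \right)} = 27 - 3 S$
$E = \frac{\sqrt{21}}{2}$ ($E = \sqrt{6 - \frac{3}{4}} = \sqrt{\frac{21}{4}} = \frac{\sqrt{21}}{2} \approx 2.2913$)
$B{\left(f \right)} = 0$
$O{\left(l \right)} = l + \frac{l \sqrt{21}}{2}$ ($O{\left(l \right)} = l \frac{\sqrt{21}}{2} + l = \frac{l \sqrt{21}}{2} + l = l + \frac{l \sqrt{21}}{2}$)
$d = -72 - 36 \sqrt{21}$ ($d = - \frac{\frac{1}{2} \cdot 4 \left(2 + \sqrt{21}\right) \left(27 - -9\right)}{2} = - \frac{\left(4 + 2 \sqrt{21}\right) \left(27 + 9\right)}{2} = - \frac{\left(4 + 2 \sqrt{21}\right) 36}{2} = - \frac{144 + 72 \sqrt{21}}{2} = -72 - 36 \sqrt{21} \approx -236.97$)
$d B{\left(-6 \right)} = \left(-72 - 36 \sqrt{21}\right) 0 = 0$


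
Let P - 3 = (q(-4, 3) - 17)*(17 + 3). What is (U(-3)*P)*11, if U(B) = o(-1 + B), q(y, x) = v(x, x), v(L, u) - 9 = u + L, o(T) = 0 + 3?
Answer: -1221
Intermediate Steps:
o(T) = 3
v(L, u) = 9 + L + u (v(L, u) = 9 + (u + L) = 9 + (L + u) = 9 + L + u)
q(y, x) = 9 + 2*x (q(y, x) = 9 + x + x = 9 + 2*x)
U(B) = 3
P = -37 (P = 3 + ((9 + 2*3) - 17)*(17 + 3) = 3 + ((9 + 6) - 17)*20 = 3 + (15 - 17)*20 = 3 - 2*20 = 3 - 40 = -37)
(U(-3)*P)*11 = (3*(-37))*11 = -111*11 = -1221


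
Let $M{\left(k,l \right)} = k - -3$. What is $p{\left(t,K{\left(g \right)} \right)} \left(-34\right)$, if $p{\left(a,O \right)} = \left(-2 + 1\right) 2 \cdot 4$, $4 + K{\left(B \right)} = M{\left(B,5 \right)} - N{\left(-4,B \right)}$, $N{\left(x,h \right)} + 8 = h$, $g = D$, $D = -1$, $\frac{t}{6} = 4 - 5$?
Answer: $272$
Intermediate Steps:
$t = -6$ ($t = 6 \left(4 - 5\right) = 6 \left(-1\right) = -6$)
$g = -1$
$N{\left(x,h \right)} = -8 + h$
$M{\left(k,l \right)} = 3 + k$ ($M{\left(k,l \right)} = k + 3 = 3 + k$)
$K{\left(B \right)} = 7$ ($K{\left(B \right)} = -4 + \left(\left(3 + B\right) - \left(-8 + B\right)\right) = -4 + 11 = 7$)
$p{\left(a,O \right)} = -8$ ($p{\left(a,O \right)} = \left(-1\right) 2 \cdot 4 = \left(-2\right) 4 = -8$)
$p{\left(t,K{\left(g \right)} \right)} \left(-34\right) = \left(-8\right) \left(-34\right) = 272$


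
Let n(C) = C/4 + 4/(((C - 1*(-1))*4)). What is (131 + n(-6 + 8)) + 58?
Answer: 1139/6 ≈ 189.83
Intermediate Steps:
n(C) = 4/(4 + 4*C) + C/4 (n(C) = C*(1/4) + 4/(((C + 1)*4)) = C/4 + 4/(((1 + C)*4)) = C/4 + 4/(4 + 4*C) = 4/(4 + 4*C) + C/4)
(131 + n(-6 + 8)) + 58 = (131 + (4 + (-6 + 8) + (-6 + 8)**2)/(4*(1 + (-6 + 8)))) + 58 = (131 + (4 + 2 + 2**2)/(4*(1 + 2))) + 58 = (131 + (1/4)*(4 + 2 + 4)/3) + 58 = (131 + (1/4)*(1/3)*10) + 58 = (131 + 5/6) + 58 = 791/6 + 58 = 1139/6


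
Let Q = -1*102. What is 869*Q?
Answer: -88638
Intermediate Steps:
Q = -102
869*Q = 869*(-102) = -88638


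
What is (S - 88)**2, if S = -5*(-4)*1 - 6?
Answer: 5476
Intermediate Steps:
S = 14 (S = 20*1 - 6 = 20 - 6 = 14)
(S - 88)**2 = (14 - 88)**2 = (-74)**2 = 5476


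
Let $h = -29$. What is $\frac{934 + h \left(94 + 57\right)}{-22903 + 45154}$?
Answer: $- \frac{3445}{22251} \approx -0.15482$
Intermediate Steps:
$\frac{934 + h \left(94 + 57\right)}{-22903 + 45154} = \frac{934 - 29 \left(94 + 57\right)}{-22903 + 45154} = \frac{934 - 4379}{22251} = \left(934 - 4379\right) \frac{1}{22251} = \left(-3445\right) \frac{1}{22251} = - \frac{3445}{22251}$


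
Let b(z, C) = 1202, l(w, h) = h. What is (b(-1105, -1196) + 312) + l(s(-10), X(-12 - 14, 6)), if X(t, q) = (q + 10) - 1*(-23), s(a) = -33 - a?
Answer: 1553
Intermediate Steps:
X(t, q) = 33 + q (X(t, q) = (10 + q) + 23 = 33 + q)
(b(-1105, -1196) + 312) + l(s(-10), X(-12 - 14, 6)) = (1202 + 312) + (33 + 6) = 1514 + 39 = 1553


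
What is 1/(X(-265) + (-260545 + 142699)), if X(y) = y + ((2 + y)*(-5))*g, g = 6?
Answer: -1/110221 ≈ -9.0727e-6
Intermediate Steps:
X(y) = -60 - 29*y (X(y) = y + ((2 + y)*(-5))*6 = y + (-10 - 5*y)*6 = y + (-60 - 30*y) = -60 - 29*y)
1/(X(-265) + (-260545 + 142699)) = 1/((-60 - 29*(-265)) + (-260545 + 142699)) = 1/((-60 + 7685) - 117846) = 1/(7625 - 117846) = 1/(-110221) = -1/110221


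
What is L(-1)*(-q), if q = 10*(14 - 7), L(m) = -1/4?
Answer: 35/2 ≈ 17.500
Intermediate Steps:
L(m) = -¼ (L(m) = -1*¼ = -¼)
q = 70 (q = 10*7 = 70)
L(-1)*(-q) = -(-1)*70/4 = -¼*(-70) = 35/2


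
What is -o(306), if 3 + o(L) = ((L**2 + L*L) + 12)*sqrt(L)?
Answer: 3 - 561852*sqrt(34) ≈ -3.2761e+6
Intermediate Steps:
o(L) = -3 + sqrt(L)*(12 + 2*L**2) (o(L) = -3 + ((L**2 + L*L) + 12)*sqrt(L) = -3 + ((L**2 + L**2) + 12)*sqrt(L) = -3 + (2*L**2 + 12)*sqrt(L) = -3 + (12 + 2*L**2)*sqrt(L) = -3 + sqrt(L)*(12 + 2*L**2))
-o(306) = -(-3 + 2*306**(5/2) + 12*sqrt(306)) = -(-3 + 2*(280908*sqrt(34)) + 12*(3*sqrt(34))) = -(-3 + 561816*sqrt(34) + 36*sqrt(34)) = -(-3 + 561852*sqrt(34)) = 3 - 561852*sqrt(34)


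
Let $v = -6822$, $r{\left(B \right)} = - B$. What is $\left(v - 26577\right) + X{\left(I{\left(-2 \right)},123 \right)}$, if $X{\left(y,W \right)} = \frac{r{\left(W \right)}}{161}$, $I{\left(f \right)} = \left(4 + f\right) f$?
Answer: $- \frac{5377362}{161} \approx -33400.0$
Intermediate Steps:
$I{\left(f \right)} = f \left(4 + f\right)$
$X{\left(y,W \right)} = - \frac{W}{161}$ ($X{\left(y,W \right)} = \frac{\left(-1\right) W}{161} = - W \frac{1}{161} = - \frac{W}{161}$)
$\left(v - 26577\right) + X{\left(I{\left(-2 \right)},123 \right)} = \left(-6822 - 26577\right) - \frac{123}{161} = -33399 - \frac{123}{161} = - \frac{5377362}{161}$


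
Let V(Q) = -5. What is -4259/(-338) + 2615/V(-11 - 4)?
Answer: -172515/338 ≈ -510.40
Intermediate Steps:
-4259/(-338) + 2615/V(-11 - 4) = -4259/(-338) + 2615/(-5) = -4259*(-1/338) + 2615*(-1/5) = 4259/338 - 523 = -172515/338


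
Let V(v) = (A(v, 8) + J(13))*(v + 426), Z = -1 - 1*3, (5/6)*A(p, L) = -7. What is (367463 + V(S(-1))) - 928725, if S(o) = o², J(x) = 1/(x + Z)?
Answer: -25416061/45 ≈ -5.6480e+5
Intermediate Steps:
A(p, L) = -42/5 (A(p, L) = (6/5)*(-7) = -42/5)
Z = -4 (Z = -1 - 3 = -4)
J(x) = 1/(-4 + x) (J(x) = 1/(x - 4) = 1/(-4 + x))
V(v) = -52966/15 - 373*v/45 (V(v) = (-42/5 + 1/(-4 + 13))*(v + 426) = (-42/5 + 1/9)*(426 + v) = (-42/5 + ⅑)*(426 + v) = -373*(426 + v)/45 = -52966/15 - 373*v/45)
(367463 + V(S(-1))) - 928725 = (367463 + (-52966/15 - 373/45*(-1)²)) - 928725 = (367463 + (-52966/15 - 373/45*1)) - 928725 = (367463 + (-52966/15 - 373/45)) - 928725 = (367463 - 159271/45) - 928725 = 16376564/45 - 928725 = -25416061/45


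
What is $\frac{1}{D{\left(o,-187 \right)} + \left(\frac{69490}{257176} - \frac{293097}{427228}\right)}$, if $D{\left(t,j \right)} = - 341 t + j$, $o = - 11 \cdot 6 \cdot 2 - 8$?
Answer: $\frac{3433524629}{163272968887826} \approx 2.1029 \cdot 10^{-5}$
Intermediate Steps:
$o = -140$ ($o = \left(-11\right) 12 - 8 = -132 - 8 = -140$)
$D{\left(t,j \right)} = j - 341 t$
$\frac{1}{D{\left(o,-187 \right)} + \left(\frac{69490}{257176} - \frac{293097}{427228}\right)} = \frac{1}{\left(-187 - -47740\right) + \left(\frac{69490}{257176} - \frac{293097}{427228}\right)} = \frac{1}{\left(-187 + 47740\right) + \left(69490 \cdot \frac{1}{257176} - \frac{293097}{427228}\right)} = \frac{1}{47553 + \left(\frac{34745}{128588} - \frac{293097}{427228}\right)} = \frac{1}{47553 - \frac{1427795011}{3433524629}} = \frac{1}{\frac{163272968887826}{3433524629}} = \frac{3433524629}{163272968887826}$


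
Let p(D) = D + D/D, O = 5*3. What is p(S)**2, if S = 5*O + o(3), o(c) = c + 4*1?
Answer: 6889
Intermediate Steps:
O = 15
o(c) = 4 + c (o(c) = c + 4 = 4 + c)
S = 82 (S = 5*15 + (4 + 3) = 75 + 7 = 82)
p(D) = 1 + D (p(D) = D + 1 = 1 + D)
p(S)**2 = (1 + 82)**2 = 83**2 = 6889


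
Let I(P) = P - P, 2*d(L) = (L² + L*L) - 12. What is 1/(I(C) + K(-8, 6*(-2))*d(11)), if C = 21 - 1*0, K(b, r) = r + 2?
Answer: -1/1150 ≈ -0.00086956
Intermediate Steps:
K(b, r) = 2 + r
d(L) = -6 + L² (d(L) = ((L² + L*L) - 12)/2 = ((L² + L²) - 12)/2 = (2*L² - 12)/2 = (-12 + 2*L²)/2 = -6 + L²)
C = 21 (C = 21 + 0 = 21)
I(P) = 0
1/(I(C) + K(-8, 6*(-2))*d(11)) = 1/(0 + (2 + 6*(-2))*(-6 + 11²)) = 1/(0 + (2 - 12)*(-6 + 121)) = 1/(0 - 10*115) = 1/(0 - 1150) = 1/(-1150) = -1/1150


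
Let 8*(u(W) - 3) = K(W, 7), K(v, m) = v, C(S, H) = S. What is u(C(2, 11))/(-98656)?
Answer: -13/394624 ≈ -3.2943e-5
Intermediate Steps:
u(W) = 3 + W/8
u(C(2, 11))/(-98656) = (3 + (⅛)*2)/(-98656) = (3 + ¼)*(-1/98656) = (13/4)*(-1/98656) = -13/394624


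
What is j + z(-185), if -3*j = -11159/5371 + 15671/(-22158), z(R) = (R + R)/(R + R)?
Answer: 688461917/357031854 ≈ 1.9283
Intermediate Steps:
z(R) = 1 (z(R) = (2*R)/((2*R)) = (2*R)*(1/(2*R)) = 1)
j = 331430063/357031854 (j = -(-11159/5371 + 15671/(-22158))/3 = -(-11159*1/5371 + 15671*(-1/22158))/3 = -(-11159/5371 - 15671/22158)/3 = -⅓*(-331430063/119010618) = 331430063/357031854 ≈ 0.92829)
j + z(-185) = 331430063/357031854 + 1 = 688461917/357031854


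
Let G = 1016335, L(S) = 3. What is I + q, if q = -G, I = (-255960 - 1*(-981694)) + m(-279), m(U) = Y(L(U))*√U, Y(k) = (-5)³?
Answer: -290601 - 375*I*√31 ≈ -2.906e+5 - 2087.9*I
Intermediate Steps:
Y(k) = -125
m(U) = -125*√U
I = 725734 - 375*I*√31 (I = (-255960 - 1*(-981694)) - 375*I*√31 = (-255960 + 981694) - 375*I*√31 = 725734 - 375*I*√31 ≈ 7.2573e+5 - 2087.9*I)
q = -1016335 (q = -1*1016335 = -1016335)
I + q = (725734 - 375*I*√31) - 1016335 = -290601 - 375*I*√31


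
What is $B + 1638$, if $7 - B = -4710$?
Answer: $6355$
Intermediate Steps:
$B = 4717$ ($B = 7 - -4710 = 7 + 4710 = 4717$)
$B + 1638 = 4717 + 1638 = 6355$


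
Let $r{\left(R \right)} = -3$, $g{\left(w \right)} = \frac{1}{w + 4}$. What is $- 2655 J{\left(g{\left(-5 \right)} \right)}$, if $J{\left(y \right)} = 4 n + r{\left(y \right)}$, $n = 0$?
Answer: $7965$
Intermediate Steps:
$g{\left(w \right)} = \frac{1}{4 + w}$
$J{\left(y \right)} = -3$ ($J{\left(y \right)} = 4 \cdot 0 - 3 = 0 - 3 = -3$)
$- 2655 J{\left(g{\left(-5 \right)} \right)} = \left(-2655\right) \left(-3\right) = 7965$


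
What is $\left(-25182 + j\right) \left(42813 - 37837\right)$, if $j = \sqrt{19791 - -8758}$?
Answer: $-125305632 + 4976 \sqrt{28549} \approx -1.2446 \cdot 10^{8}$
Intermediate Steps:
$j = \sqrt{28549}$ ($j = \sqrt{19791 + 8758} = \sqrt{28549} \approx 168.96$)
$\left(-25182 + j\right) \left(42813 - 37837\right) = \left(-25182 + \sqrt{28549}\right) \left(42813 - 37837\right) = \left(-25182 + \sqrt{28549}\right) 4976 = -125305632 + 4976 \sqrt{28549}$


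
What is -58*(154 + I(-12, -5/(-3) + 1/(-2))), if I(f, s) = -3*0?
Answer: -8932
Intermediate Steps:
I(f, s) = 0
-58*(154 + I(-12, -5/(-3) + 1/(-2))) = -58*(154 + 0) = -58*154 = -8932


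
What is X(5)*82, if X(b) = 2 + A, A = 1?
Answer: 246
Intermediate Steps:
X(b) = 3 (X(b) = 2 + 1 = 3)
X(5)*82 = 3*82 = 246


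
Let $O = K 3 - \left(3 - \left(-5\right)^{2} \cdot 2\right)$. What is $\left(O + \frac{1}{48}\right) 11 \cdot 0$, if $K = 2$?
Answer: $0$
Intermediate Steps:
$O = 53$ ($O = 2 \cdot 3 - \left(3 - \left(-5\right)^{2} \cdot 2\right) = 6 + \left(-3 + 25 \cdot 2\right) = 6 + \left(-3 + 50\right) = 6 + 47 = 53$)
$\left(O + \frac{1}{48}\right) 11 \cdot 0 = \left(53 + \frac{1}{48}\right) 11 \cdot 0 = \left(53 + \frac{1}{48}\right) 0 = \frac{2545}{48} \cdot 0 = 0$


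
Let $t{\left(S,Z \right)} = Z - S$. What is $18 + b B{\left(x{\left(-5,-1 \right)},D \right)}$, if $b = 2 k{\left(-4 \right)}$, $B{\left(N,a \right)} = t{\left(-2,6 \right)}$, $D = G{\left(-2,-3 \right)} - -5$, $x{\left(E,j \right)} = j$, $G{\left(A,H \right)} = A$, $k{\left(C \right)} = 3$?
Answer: $66$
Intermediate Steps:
$D = 3$ ($D = -2 - -5 = -2 + 5 = 3$)
$B{\left(N,a \right)} = 8$ ($B{\left(N,a \right)} = 6 - -2 = 6 + 2 = 8$)
$b = 6$ ($b = 2 \cdot 3 = 6$)
$18 + b B{\left(x{\left(-5,-1 \right)},D \right)} = 18 + 6 \cdot 8 = 18 + 48 = 66$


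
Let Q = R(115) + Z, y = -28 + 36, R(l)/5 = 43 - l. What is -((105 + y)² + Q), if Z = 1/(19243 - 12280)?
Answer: -86403868/6963 ≈ -12409.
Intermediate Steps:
R(l) = 215 - 5*l (R(l) = 5*(43 - l) = 215 - 5*l)
Z = 1/6963 ≈ 0.00014362
y = 8
Q = -2506679/6963 (Q = (215 - 5*115) + 1/6963 = (215 - 575) + 1/6963 = -360 + 1/6963 = -2506679/6963 ≈ -360.00)
-((105 + y)² + Q) = -((105 + 8)² - 2506679/6963) = -(113² - 2506679/6963) = -(12769 - 2506679/6963) = -1*86403868/6963 = -86403868/6963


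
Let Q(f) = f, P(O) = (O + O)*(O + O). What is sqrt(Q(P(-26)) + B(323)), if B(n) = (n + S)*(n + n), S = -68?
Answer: sqrt(167434) ≈ 409.19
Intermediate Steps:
P(O) = 4*O**2 (P(O) = (2*O)*(2*O) = 4*O**2)
B(n) = 2*n*(-68 + n) (B(n) = (n - 68)*(n + n) = (-68 + n)*(2*n) = 2*n*(-68 + n))
sqrt(Q(P(-26)) + B(323)) = sqrt(4*(-26)**2 + 2*323*(-68 + 323)) = sqrt(4*676 + 2*323*255) = sqrt(2704 + 164730) = sqrt(167434)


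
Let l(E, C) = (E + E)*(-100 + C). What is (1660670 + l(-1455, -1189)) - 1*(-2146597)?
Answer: 7558257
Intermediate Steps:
l(E, C) = 2*E*(-100 + C) (l(E, C) = (2*E)*(-100 + C) = 2*E*(-100 + C))
(1660670 + l(-1455, -1189)) - 1*(-2146597) = (1660670 + 2*(-1455)*(-100 - 1189)) - 1*(-2146597) = (1660670 + 2*(-1455)*(-1289)) + 2146597 = (1660670 + 3750990) + 2146597 = 5411660 + 2146597 = 7558257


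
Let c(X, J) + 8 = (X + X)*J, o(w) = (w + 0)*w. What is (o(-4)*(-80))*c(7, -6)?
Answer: 117760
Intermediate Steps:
o(w) = w² (o(w) = w*w = w²)
c(X, J) = -8 + 2*J*X (c(X, J) = -8 + (X + X)*J = -8 + (2*X)*J = -8 + 2*J*X)
(o(-4)*(-80))*c(7, -6) = ((-4)²*(-80))*(-8 + 2*(-6)*7) = (16*(-80))*(-8 - 84) = -1280*(-92) = 117760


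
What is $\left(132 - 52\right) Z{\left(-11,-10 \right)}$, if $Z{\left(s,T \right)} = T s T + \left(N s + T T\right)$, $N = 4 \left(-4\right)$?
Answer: $-65920$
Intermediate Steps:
$N = -16$
$Z{\left(s,T \right)} = T^{2} - 16 s + s T^{2}$ ($Z{\left(s,T \right)} = T s T + \left(- 16 s + T T\right) = s T^{2} + \left(- 16 s + T^{2}\right) = s T^{2} + \left(T^{2} - 16 s\right) = T^{2} - 16 s + s T^{2}$)
$\left(132 - 52\right) Z{\left(-11,-10 \right)} = \left(132 - 52\right) \left(\left(-10\right)^{2} - -176 - 11 \left(-10\right)^{2}\right) = 80 \left(100 + 176 - 1100\right) = 80 \left(-824\right) = -65920$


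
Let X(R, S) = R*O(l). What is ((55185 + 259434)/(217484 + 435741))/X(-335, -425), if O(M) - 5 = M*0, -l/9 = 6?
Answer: -18507/64361875 ≈ -0.00028755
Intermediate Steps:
l = -54 (l = -9*6 = -54)
O(M) = 5 (O(M) = 5 + M*0 = 5 + 0 = 5)
X(R, S) = 5*R (X(R, S) = R*5 = 5*R)
((55185 + 259434)/(217484 + 435741))/X(-335, -425) = ((55185 + 259434)/(217484 + 435741))/((5*(-335))) = (314619/653225)/(-1675) = (314619*(1/653225))*(-1/1675) = (18507/38425)*(-1/1675) = -18507/64361875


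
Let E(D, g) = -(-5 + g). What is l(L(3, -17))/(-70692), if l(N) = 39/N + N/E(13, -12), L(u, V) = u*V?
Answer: 16/300441 ≈ 5.3255e-5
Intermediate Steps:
E(D, g) = 5 - g
L(u, V) = V*u
l(N) = 39/N + N/17 (l(N) = 39/N + N/(5 - 1*(-12)) = 39/N + N/(5 + 12) = 39/N + N/17)
l(L(3, -17))/(-70692) = (39/((-17*3)) + (-17*3)/17)/(-70692) = (39/(-51) + (1/17)*(-51))*(-1/70692) = (39*(-1/51) - 3)*(-1/70692) = (-13/17 - 3)*(-1/70692) = -64/17*(-1/70692) = 16/300441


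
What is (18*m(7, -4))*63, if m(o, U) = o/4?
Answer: 3969/2 ≈ 1984.5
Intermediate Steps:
m(o, U) = o/4 (m(o, U) = o*(¼) = o/4)
(18*m(7, -4))*63 = (18*((¼)*7))*63 = (18*(7/4))*63 = (63/2)*63 = 3969/2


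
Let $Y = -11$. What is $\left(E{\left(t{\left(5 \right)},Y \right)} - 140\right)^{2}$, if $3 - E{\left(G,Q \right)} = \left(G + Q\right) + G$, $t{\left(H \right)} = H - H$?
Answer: $15876$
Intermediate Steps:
$t{\left(H \right)} = 0$
$E{\left(G,Q \right)} = 3 - Q - 2 G$ ($E{\left(G,Q \right)} = 3 - \left(\left(G + Q\right) + G\right) = 3 - \left(Q + 2 G\right) = 3 - Q - 2 G$)
$\left(E{\left(t{\left(5 \right)},Y \right)} - 140\right)^{2} = \left(\left(3 - -11 - 0\right) - 140\right)^{2} = \left(\left(3 + 11 + 0\right) - 140\right)^{2} = \left(14 - 140\right)^{2} = \left(-126\right)^{2} = 15876$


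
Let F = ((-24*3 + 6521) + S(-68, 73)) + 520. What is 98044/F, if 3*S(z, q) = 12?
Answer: 98044/6973 ≈ 14.061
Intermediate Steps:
S(z, q) = 4 (S(z, q) = (⅓)*12 = 4)
F = 6973 (F = ((-24*3 + 6521) + 4) + 520 = ((-72 + 6521) + 4) + 520 = (6449 + 4) + 520 = 6453 + 520 = 6973)
98044/F = 98044/6973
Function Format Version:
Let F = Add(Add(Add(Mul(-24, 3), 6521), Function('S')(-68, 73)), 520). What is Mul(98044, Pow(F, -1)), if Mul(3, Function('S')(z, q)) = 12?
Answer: Rational(98044, 6973) ≈ 14.061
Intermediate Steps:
Function('S')(z, q) = 4 (Function('S')(z, q) = Mul(Rational(1, 3), 12) = 4)
F = 6973 (F = Add(Add(Add(Mul(-24, 3), 6521), 4), 520) = Add(Add(Add(-72, 6521), 4), 520) = Add(Add(6449, 4), 520) = Add(6453, 520) = 6973)
Mul(98044, Pow(F, -1)) = Mul(98044, Pow(6973, -1)) = Mul(98044, Rational(1, 6973)) = Rational(98044, 6973)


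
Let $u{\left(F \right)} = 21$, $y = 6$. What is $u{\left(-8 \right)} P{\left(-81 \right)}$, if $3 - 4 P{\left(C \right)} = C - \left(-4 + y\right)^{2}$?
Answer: $462$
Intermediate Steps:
$P{\left(C \right)} = \frac{7}{4} - \frac{C}{4}$ ($P{\left(C \right)} = \frac{3}{4} - \frac{C - \left(-4 + 6\right)^{2}}{4} = \frac{3}{4} - \frac{C - 2^{2}}{4} = \frac{3}{4} - \frac{C - 4}{4} = \frac{3}{4} - \frac{-4 + C}{4} = \frac{3}{4} - \left(-1 + \frac{C}{4}\right) = \frac{7}{4} - \frac{C}{4}$)
$u{\left(-8 \right)} P{\left(-81 \right)} = 21 \left(\frac{7}{4} - - \frac{81}{4}\right) = 21 \left(\frac{7}{4} + \frac{81}{4}\right) = 21 \cdot 22 = 462$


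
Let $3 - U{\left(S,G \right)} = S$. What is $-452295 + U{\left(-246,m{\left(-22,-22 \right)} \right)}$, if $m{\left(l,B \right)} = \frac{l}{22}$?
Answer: $-452046$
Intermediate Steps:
$m{\left(l,B \right)} = \frac{l}{22}$ ($m{\left(l,B \right)} = l \frac{1}{22} = \frac{l}{22}$)
$U{\left(S,G \right)} = 3 - S$
$-452295 + U{\left(-246,m{\left(-22,-22 \right)} \right)} = -452295 + \left(3 - -246\right) = -452295 + \left(3 + 246\right) = -452295 + 249 = -452046$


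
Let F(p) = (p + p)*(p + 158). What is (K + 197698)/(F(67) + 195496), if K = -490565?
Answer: -292867/225646 ≈ -1.2979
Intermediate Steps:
F(p) = 2*p*(158 + p) (F(p) = (2*p)*(158 + p) = 2*p*(158 + p))
(K + 197698)/(F(67) + 195496) = (-490565 + 197698)/(2*67*(158 + 67) + 195496) = -292867/(2*67*225 + 195496) = -292867/(30150 + 195496) = -292867/225646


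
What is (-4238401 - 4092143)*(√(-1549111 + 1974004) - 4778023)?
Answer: 39803530834512 - 8330544*√424893 ≈ 3.9798e+13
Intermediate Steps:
(-4238401 - 4092143)*(√(-1549111 + 1974004) - 4778023) = -8330544*(√424893 - 4778023) = -8330544*(-4778023 + √424893) = 39803530834512 - 8330544*√424893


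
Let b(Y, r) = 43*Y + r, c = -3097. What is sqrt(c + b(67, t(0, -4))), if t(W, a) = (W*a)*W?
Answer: 6*I*sqrt(6) ≈ 14.697*I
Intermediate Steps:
t(W, a) = a*W**2
b(Y, r) = r + 43*Y
sqrt(c + b(67, t(0, -4))) = sqrt(-3097 + (-4*0**2 + 43*67)) = sqrt(-3097 + (-4*0 + 2881)) = sqrt(-3097 + (0 + 2881)) = sqrt(-3097 + 2881) = sqrt(-216) = 6*I*sqrt(6)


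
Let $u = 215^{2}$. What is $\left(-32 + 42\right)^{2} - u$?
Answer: $-46125$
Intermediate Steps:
$u = 46225$
$\left(-32 + 42\right)^{2} - u = \left(-32 + 42\right)^{2} - 46225 = 10^{2} - 46225 = 100 - 46225 = -46125$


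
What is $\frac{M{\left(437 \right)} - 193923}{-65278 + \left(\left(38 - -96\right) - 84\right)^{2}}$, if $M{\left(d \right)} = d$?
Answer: $\frac{96743}{31389} \approx 3.0821$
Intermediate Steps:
$\frac{M{\left(437 \right)} - 193923}{-65278 + \left(\left(38 - -96\right) - 84\right)^{2}} = \frac{437 - 193923}{-65278 + \left(\left(38 - -96\right) - 84\right)^{2}} = - \frac{193486}{-65278 + \left(\left(38 + 96\right) - 84\right)^{2}} = - \frac{193486}{-65278 + \left(134 - 84\right)^{2}} = - \frac{193486}{-65278 + 50^{2}} = - \frac{193486}{-65278 + 2500} = - \frac{193486}{-62778} = \left(-193486\right) \left(- \frac{1}{62778}\right) = \frac{96743}{31389}$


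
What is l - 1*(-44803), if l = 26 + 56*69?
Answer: 48693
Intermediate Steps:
l = 3890 (l = 26 + 3864 = 3890)
l - 1*(-44803) = 3890 - 1*(-44803) = 3890 + 44803 = 48693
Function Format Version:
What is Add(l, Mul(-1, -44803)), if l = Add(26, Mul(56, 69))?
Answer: 48693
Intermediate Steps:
l = 3890 (l = Add(26, 3864) = 3890)
Add(l, Mul(-1, -44803)) = Add(3890, Mul(-1, -44803)) = Add(3890, 44803) = 48693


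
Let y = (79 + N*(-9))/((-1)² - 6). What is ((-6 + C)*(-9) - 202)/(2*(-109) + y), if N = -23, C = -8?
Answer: 95/344 ≈ 0.27616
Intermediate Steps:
y = -286/5 (y = (79 - 23*(-9))/((-1)² - 6) = (79 + 207)/(1 - 6) = 286/(-5) = 286*(-⅕) = -286/5 ≈ -57.200)
((-6 + C)*(-9) - 202)/(2*(-109) + y) = ((-6 - 8)*(-9) - 202)/(2*(-109) - 286/5) = (-14*(-9) - 202)/(-218 - 286/5) = (126 - 202)/(-1376/5) = -76*(-5/1376) = 95/344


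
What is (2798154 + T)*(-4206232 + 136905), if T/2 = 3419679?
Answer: -39218187794424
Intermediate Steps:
T = 6839358 (T = 2*3419679 = 6839358)
(2798154 + T)*(-4206232 + 136905) = (2798154 + 6839358)*(-4206232 + 136905) = 9637512*(-4069327) = -39218187794424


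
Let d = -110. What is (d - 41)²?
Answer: 22801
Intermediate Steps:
(d - 41)² = (-110 - 41)² = (-151)² = 22801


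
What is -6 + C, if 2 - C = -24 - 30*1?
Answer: 50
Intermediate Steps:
C = 56 (C = 2 - (-24 - 30*1) = 2 - (-24 - 30) = 2 - 1*(-54) = 2 + 54 = 56)
-6 + C = -6 + 56 = 50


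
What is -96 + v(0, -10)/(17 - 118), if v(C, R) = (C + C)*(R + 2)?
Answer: -96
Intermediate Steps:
v(C, R) = 2*C*(2 + R) (v(C, R) = (2*C)*(2 + R) = 2*C*(2 + R))
-96 + v(0, -10)/(17 - 118) = -96 + (2*0*(2 - 10))/(17 - 118) = -96 + (2*0*(-8))/(-101) = -96 + 0*(-1/101) = -96 + 0 = -96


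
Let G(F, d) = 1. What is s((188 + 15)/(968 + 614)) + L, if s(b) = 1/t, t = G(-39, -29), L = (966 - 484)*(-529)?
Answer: -254977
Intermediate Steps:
L = -254978 (L = 482*(-529) = -254978)
t = 1
s(b) = 1 (s(b) = 1/1 = 1)
s((188 + 15)/(968 + 614)) + L = 1 - 254978 = -254977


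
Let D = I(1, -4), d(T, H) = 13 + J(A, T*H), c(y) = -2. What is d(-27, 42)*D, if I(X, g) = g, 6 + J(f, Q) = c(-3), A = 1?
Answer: -20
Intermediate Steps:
J(f, Q) = -8 (J(f, Q) = -6 - 2 = -8)
d(T, H) = 5 (d(T, H) = 13 - 8 = 5)
D = -4
d(-27, 42)*D = 5*(-4) = -20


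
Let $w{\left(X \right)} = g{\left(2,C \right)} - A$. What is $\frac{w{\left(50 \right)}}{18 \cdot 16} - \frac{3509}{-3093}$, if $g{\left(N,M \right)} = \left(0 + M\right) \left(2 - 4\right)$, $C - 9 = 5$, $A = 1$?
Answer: $\frac{306965}{296928} \approx 1.0338$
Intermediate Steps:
$C = 14$ ($C = 9 + 5 = 14$)
$g{\left(N,M \right)} = - 2 M$ ($g{\left(N,M \right)} = M \left(-2\right) = - 2 M$)
$w{\left(X \right)} = -29$ ($w{\left(X \right)} = \left(-2\right) 14 - 1 = -28 - 1 = -29$)
$\frac{w{\left(50 \right)}}{18 \cdot 16} - \frac{3509}{-3093} = - \frac{29}{18 \cdot 16} - \frac{3509}{-3093} = - \frac{29}{288} - - \frac{3509}{3093} = \left(-29\right) \frac{1}{288} + \frac{3509}{3093} = - \frac{29}{288} + \frac{3509}{3093} = \frac{306965}{296928}$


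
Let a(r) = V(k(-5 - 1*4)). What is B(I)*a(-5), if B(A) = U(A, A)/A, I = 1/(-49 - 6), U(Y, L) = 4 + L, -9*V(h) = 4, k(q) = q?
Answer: 292/3 ≈ 97.333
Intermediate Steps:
V(h) = -4/9 (V(h) = -⅑*4 = -4/9)
a(r) = -4/9
I = -1/55 (I = 1/(-55) = -1/55 ≈ -0.018182)
B(A) = (4 + A)/A
B(I)*a(-5) = ((4 - 1/55)/(-1/55))*(-4/9) = -55*219/55*(-4/9) = -219*(-4/9) = 292/3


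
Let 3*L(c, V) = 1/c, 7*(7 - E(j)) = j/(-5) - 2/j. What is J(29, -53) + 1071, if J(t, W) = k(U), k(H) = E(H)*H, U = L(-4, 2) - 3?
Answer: 5291869/5040 ≈ 1050.0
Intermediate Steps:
E(j) = 7 + j/35 + 2/(7*j) (E(j) = 7 - (j/(-5) - 2/j)/7 = 7 - (j*(-1/5) - 2/j)/7 = 7 - (-j/5 - 2/j)/7 = 7 - (-2/j - j/5)/7 = 7 + (j/35 + 2/(7*j)) = 7 + j/35 + 2/(7*j))
L(c, V) = 1/(3*c)
U = -37/12 (U = (1/3)/(-4) - 3 = (1/3)*(-1/4) - 3 = -1/12 - 3 = -37/12 ≈ -3.0833)
k(H) = 2/7 + H*(245 + H)/35 (k(H) = ((10 + H*(245 + H))/(35*H))*H = 2/7 + H*(245 + H)/35)
J(t, W) = -105971/5040 (J(t, W) = 2/7 + (1/35)*(-37/12)*(245 - 37/12) = 2/7 + (1/35)*(-37/12)*(2903/12) = 2/7 - 107411/5040 = -105971/5040)
J(29, -53) + 1071 = -105971/5040 + 1071 = 5291869/5040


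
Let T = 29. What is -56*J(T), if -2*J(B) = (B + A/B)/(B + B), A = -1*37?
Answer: 11256/841 ≈ 13.384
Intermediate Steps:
A = -37
J(B) = -(B - 37/B)/(4*B) (J(B) = -(B - 37/B)/(2*(B + B)) = -(B - 37/B)/(2*(2*B)) = -(B - 37/B)*1/(2*B)/2 = -(B - 37/B)/(4*B))
-56*J(T) = -14*(37 - 1*29²)/29² = -14*(37 - 1*841)/841 = -14*(37 - 841)/841 = -14*(-804)/841 = -56*(-201/841) = 11256/841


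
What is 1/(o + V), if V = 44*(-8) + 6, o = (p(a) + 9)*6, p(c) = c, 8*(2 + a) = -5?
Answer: -4/1231 ≈ -0.0032494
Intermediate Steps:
a = -21/8 (a = -2 + (⅛)*(-5) = -2 - 5/8 = -21/8 ≈ -2.6250)
o = 153/4 (o = (-21/8 + 9)*6 = (51/8)*6 = 153/4 ≈ 38.250)
V = -346 (V = -352 + 6 = -346)
1/(o + V) = 1/(153/4 - 346) = 1/(-1231/4) = -4/1231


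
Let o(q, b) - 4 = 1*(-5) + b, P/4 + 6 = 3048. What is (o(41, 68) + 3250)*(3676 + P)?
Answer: 52554548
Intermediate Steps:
P = 12168 (P = -24 + 4*3048 = -24 + 12192 = 12168)
o(q, b) = -1 + b (o(q, b) = 4 + (1*(-5) + b) = 4 + (-5 + b) = -1 + b)
(o(41, 68) + 3250)*(3676 + P) = ((-1 + 68) + 3250)*(3676 + 12168) = (67 + 3250)*15844 = 3317*15844 = 52554548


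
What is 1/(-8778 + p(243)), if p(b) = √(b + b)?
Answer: -1463/12842133 - √6/8561422 ≈ -0.00011421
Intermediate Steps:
p(b) = √2*√b (p(b) = √(2*b) = √2*√b)
1/(-8778 + p(243)) = 1/(-8778 + √2*√243) = 1/(-8778 + √2*(9*√3)) = 1/(-8778 + 9*√6)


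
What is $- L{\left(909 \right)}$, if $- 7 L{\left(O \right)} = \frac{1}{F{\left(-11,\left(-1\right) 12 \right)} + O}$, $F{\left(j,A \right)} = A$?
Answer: $\frac{1}{6279} \approx 0.00015926$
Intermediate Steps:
$L{\left(O \right)} = - \frac{1}{7 \left(-12 + O\right)}$ ($L{\left(O \right)} = - \frac{1}{7 \left(\left(-1\right) 12 + O\right)} = - \frac{1}{7 \left(-12 + O\right)}$)
$- L{\left(909 \right)} = - \frac{-1}{-84 + 7 \cdot 909} = - \frac{-1}{-84 + 6363} = - \frac{-1}{6279} = \left(-1\right) \left(- \frac{1}{6279}\right) = \frac{1}{6279}$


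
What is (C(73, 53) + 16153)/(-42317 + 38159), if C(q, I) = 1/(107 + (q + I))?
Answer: -57025/14679 ≈ -3.8848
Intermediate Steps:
C(q, I) = 1/(107 + I + q) (C(q, I) = 1/(107 + (I + q)) = 1/(107 + I + q))
(C(73, 53) + 16153)/(-42317 + 38159) = (1/(107 + 53 + 73) + 16153)/(-42317 + 38159) = (1/233 + 16153)/(-4158) = (1/233 + 16153)*(-1/4158) = (3763650/233)*(-1/4158) = -57025/14679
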